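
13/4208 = 13/4208 = 0.00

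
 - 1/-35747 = 1/35747 = 0.00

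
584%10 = 4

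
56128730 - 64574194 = -8445464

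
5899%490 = 19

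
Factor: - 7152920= - 2^3*5^1*17^1 *67^1*157^1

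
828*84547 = 70004916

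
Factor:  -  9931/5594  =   - 2^(-1) * 2797^( - 1 )*9931^1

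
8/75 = 8/75  =  0.11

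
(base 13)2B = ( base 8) 45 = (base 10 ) 37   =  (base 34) 13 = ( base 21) 1G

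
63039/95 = 63039/95   =  663.57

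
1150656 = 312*3688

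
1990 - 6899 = - 4909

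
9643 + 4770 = 14413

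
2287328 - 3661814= - 1374486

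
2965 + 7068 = 10033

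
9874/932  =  10 + 277/466 = 10.59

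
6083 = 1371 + 4712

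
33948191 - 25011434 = 8936757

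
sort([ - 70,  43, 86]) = [ - 70,43, 86]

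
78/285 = 26/95 = 0.27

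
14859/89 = 166 + 85/89 = 166.96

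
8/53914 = 4/26957 =0.00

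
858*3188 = 2735304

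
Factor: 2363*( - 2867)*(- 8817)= 59732715057 = 3^1*17^1*  47^1 * 61^1 * 139^1*2939^1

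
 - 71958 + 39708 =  - 32250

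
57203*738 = 42215814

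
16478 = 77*214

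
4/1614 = 2/807 = 0.00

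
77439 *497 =38487183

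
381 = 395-14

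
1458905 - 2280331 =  - 821426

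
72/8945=72/8945=0.01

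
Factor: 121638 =2^1 * 3^1*11^1*19^1 *97^1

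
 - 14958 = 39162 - 54120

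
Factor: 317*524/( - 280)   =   - 2^( - 1 )*5^( - 1 )*7^(  -  1)*131^1*317^1  =  - 41527/70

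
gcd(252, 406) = 14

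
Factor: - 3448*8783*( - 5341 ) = 161745690344=2^3*7^2 * 109^1*431^1 * 8783^1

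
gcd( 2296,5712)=56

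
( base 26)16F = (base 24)1b7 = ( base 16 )34F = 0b1101001111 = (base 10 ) 847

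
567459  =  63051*9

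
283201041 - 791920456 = -508719415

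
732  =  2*366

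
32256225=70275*459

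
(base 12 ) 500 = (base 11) 5a5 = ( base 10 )720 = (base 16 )2d0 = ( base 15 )330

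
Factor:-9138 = -2^1*3^1*1523^1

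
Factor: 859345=5^1*171869^1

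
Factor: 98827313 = 13^2*584777^1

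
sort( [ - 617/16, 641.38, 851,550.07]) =[ - 617/16,550.07, 641.38 , 851]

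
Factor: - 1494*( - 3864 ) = 5772816=2^4*3^3*7^1*23^1 * 83^1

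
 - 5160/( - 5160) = 1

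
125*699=87375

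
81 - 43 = 38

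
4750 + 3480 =8230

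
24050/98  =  12025/49  =  245.41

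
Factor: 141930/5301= 2^1*5^1 * 31^( - 1 )*83^1 = 830/31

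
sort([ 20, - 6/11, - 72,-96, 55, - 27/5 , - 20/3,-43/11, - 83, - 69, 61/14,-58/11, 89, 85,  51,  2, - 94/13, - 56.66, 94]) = [  -  96 , - 83,-72, - 69, -56.66,  -  94/13, - 20/3 ,  -  27/5, - 58/11, - 43/11, - 6/11, 2, 61/14, 20,51, 55, 85, 89,94]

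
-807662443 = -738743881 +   -  68918562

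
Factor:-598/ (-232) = 2^( - 2)*13^1 * 23^1*29^(-1) = 299/116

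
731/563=731/563= 1.30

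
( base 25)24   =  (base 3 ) 2000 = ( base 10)54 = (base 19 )2G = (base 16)36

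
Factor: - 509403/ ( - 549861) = 277/299 = 13^( - 1)* 23^( - 1 )*277^1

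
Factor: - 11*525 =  - 3^1*5^2*7^1*11^1 = -5775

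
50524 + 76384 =126908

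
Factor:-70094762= -2^1*19^1*251^1*7349^1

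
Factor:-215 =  -5^1*43^1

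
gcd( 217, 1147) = 31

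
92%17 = 7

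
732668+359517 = 1092185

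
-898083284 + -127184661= - 1025267945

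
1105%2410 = 1105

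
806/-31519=-806/31519 = - 0.03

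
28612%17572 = 11040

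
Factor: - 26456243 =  - 11^1*101^1*23813^1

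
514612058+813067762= 1327679820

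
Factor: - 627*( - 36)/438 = 2^1*3^2*11^1*19^1*73^( - 1) = 3762/73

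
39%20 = 19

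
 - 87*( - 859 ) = 74733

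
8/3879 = 8/3879= 0.00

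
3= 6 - 3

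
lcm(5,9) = 45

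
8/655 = 8/655 = 0.01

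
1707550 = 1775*962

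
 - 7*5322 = -37254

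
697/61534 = 697/61534=0.01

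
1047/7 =149 + 4/7 = 149.57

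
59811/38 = 1573 + 37/38 = 1573.97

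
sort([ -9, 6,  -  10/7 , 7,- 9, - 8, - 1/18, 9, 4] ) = [-9 , - 9,-8,-10/7, - 1/18 , 4,  6, 7, 9]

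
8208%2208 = 1584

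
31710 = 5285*6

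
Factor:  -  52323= - 3^1*107^1*163^1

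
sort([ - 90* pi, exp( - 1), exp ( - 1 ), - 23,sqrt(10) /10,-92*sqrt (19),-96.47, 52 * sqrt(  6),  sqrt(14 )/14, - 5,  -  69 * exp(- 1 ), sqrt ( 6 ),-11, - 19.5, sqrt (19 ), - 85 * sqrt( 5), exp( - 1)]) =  [ - 92* sqrt(19 ), - 90*pi , - 85* sqrt(5 ),-96.47, -69 * exp(-1),-23, - 19.5, - 11, - 5,  sqrt( 14 ) /14 , sqrt(10)/10, exp( - 1), exp(-1),exp(- 1 ), sqrt( 6 ),sqrt( 19 ), 52*sqrt (6 ) ] 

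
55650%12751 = 4646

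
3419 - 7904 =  - 4485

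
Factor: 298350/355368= 225/268  =  2^( - 2) *3^2*5^2*67^( - 1)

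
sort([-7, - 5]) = [ -7 , - 5]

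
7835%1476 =455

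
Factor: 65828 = 2^2 *7^1 * 2351^1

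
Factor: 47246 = 2^1 * 23623^1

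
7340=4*1835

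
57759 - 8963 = 48796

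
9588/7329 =1 + 753/2443 = 1.31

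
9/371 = 9/371 = 0.02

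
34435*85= 2926975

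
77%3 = 2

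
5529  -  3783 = 1746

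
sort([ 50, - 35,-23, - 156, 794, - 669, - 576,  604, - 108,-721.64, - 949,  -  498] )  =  [ - 949,-721.64,- 669, - 576, - 498,-156, - 108,-35,-23, 50,604,794] 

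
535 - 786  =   - 251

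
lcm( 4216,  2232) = 37944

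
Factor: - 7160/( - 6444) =10/9 = 2^1*3^( - 2 )*5^1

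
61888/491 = 126 + 22/491 = 126.04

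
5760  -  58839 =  - 53079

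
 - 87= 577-664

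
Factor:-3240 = -2^3*3^4*5^1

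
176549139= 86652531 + 89896608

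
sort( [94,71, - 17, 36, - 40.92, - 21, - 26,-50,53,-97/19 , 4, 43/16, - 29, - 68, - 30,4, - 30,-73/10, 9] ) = [ - 68, - 50, - 40.92 ,-30, - 30, - 29,-26, - 21, - 17 , - 73/10 , - 97/19, 43/16, 4, 4, 9, 36,  53, 71,94 ]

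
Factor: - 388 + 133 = - 3^1*5^1*17^1 = -255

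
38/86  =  19/43 =0.44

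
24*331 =7944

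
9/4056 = 3/1352 = 0.00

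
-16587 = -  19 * 873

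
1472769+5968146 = 7440915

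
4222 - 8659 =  - 4437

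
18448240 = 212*87020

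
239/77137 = 239/77137  =  0.00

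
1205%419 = 367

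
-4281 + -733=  - 5014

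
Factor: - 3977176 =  - 2^3*7^1*29^1  *31^1*79^1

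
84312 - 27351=56961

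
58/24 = 2 + 5/12 = 2.42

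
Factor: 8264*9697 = 80136008 = 2^3*1033^1*9697^1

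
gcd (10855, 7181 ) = 167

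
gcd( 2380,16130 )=10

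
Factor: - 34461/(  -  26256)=21/16= 2^( -4) * 3^1 * 7^1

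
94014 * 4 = 376056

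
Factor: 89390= 2^1*5^1*7^1*1277^1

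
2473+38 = 2511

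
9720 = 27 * 360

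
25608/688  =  37 + 19/86 = 37.22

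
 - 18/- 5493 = 6/1831=0.00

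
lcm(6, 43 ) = 258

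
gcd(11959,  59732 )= 1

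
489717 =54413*9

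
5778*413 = 2386314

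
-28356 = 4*(  -  7089)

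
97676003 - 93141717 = 4534286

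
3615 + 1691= 5306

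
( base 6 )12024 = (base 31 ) 1p8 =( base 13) a42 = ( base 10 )1744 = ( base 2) 11011010000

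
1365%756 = 609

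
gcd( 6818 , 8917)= 1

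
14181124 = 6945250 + 7235874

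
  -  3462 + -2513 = - 5975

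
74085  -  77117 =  - 3032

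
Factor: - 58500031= -19^1 * 1667^1*1847^1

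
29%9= 2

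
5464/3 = 5464/3 = 1821.33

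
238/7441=34/1063 = 0.03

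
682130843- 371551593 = 310579250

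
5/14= 5/14= 0.36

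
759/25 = 30 + 9/25 = 30.36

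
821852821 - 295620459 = 526232362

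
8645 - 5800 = 2845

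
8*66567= 532536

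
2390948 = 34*70322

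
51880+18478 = 70358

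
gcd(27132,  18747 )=3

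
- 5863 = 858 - 6721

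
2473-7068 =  - 4595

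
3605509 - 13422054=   -9816545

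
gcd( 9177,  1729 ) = 133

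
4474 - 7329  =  -2855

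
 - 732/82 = - 366/41 = - 8.93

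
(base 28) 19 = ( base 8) 45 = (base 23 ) 1e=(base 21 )1g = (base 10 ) 37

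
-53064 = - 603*88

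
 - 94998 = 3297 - 98295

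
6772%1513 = 720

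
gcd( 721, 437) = 1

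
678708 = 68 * 9981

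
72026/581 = 72026/581 = 123.97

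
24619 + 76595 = 101214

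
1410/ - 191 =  - 1410/191 = -7.38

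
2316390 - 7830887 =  - 5514497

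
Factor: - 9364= -2^2 * 2341^1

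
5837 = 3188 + 2649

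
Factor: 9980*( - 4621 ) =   -  46117580 = - 2^2*5^1*499^1*4621^1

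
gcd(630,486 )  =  18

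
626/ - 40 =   -  16 + 7/20 = - 15.65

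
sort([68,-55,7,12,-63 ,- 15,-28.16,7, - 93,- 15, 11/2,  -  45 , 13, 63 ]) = [-93,  -  63, - 55, - 45, -28.16, - 15, -15, 11/2, 7, 7,12, 13, 63, 68 ] 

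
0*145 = 0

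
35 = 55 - 20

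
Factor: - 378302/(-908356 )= 2^( - 1)*189151^1 * 227089^( -1 )  =  189151/454178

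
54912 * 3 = 164736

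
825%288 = 249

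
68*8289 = 563652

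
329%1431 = 329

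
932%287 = 71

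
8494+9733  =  18227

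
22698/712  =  31 + 313/356 = 31.88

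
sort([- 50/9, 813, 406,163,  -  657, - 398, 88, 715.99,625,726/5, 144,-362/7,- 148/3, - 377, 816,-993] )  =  [-993, - 657,-398, - 377, - 362/7,  -  148/3, - 50/9, 88,144, 726/5,163,  406,  625,715.99,813, 816]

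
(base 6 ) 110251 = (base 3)110120211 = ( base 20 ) 12IF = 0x23d7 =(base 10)9175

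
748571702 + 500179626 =1248751328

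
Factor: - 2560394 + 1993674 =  - 566720 = - 2^6*5^1*7^1*11^1 * 23^1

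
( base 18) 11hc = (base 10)6474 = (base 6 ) 45550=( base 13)2c40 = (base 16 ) 194A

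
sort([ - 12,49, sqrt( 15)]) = [ - 12,sqrt( 15),49]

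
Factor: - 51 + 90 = 3^1*13^1=39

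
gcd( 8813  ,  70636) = 1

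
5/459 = 5/459 = 0.01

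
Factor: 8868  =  2^2  *3^1*739^1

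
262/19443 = 262/19443 = 0.01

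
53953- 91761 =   -  37808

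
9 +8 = 17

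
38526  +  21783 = 60309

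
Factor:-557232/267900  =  -2^2* 5^(-2) *13^1 = - 52/25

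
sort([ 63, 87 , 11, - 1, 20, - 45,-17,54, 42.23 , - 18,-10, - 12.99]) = [ - 45, - 18, - 17 ,  -  12.99, - 10 ,-1, 11,20,  42.23,54, 63,87]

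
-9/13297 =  - 1 + 13288/13297 = - 0.00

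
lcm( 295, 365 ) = 21535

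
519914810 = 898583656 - 378668846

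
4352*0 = 0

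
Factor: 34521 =3^1*37^1*311^1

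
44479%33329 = 11150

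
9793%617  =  538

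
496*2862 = 1419552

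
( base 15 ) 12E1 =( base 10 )4036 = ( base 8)7704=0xfc4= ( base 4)333010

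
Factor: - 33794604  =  -2^2* 3^3*211^1* 1483^1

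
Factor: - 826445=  - 5^1*67^1*2467^1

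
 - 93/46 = -3 + 45/46 = -  2.02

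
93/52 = 93/52 = 1.79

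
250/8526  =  125/4263 = 0.03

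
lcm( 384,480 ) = 1920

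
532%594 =532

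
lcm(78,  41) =3198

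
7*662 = 4634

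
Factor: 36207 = 3^5*149^1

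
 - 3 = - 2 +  - 1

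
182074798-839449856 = - 657375058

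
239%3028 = 239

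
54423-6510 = 47913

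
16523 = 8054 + 8469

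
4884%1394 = 702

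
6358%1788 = 994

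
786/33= 262/11 =23.82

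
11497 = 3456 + 8041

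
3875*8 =31000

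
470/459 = 470/459 = 1.02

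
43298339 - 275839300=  - 232540961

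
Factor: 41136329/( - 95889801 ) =  -  3^( -1 )*7^( - 1)*13^1* 3164333^1*4566181^ ( - 1) 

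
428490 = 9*47610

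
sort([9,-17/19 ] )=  [ - 17/19, 9 ] 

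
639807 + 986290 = 1626097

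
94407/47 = 2008 + 31/47= 2008.66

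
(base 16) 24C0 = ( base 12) 5540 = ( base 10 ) 9408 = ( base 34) 84o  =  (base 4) 2103000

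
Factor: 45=3^2*5^1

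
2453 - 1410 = 1043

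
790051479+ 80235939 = 870287418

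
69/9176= 69/9176= 0.01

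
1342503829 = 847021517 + 495482312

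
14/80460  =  7/40230 =0.00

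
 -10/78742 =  - 5/39371= - 0.00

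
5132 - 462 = 4670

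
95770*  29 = 2777330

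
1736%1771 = 1736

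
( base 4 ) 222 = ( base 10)42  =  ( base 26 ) 1g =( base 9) 46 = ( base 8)52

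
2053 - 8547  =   - 6494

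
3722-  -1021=4743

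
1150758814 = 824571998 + 326186816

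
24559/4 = 24559/4= 6139.75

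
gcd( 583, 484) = 11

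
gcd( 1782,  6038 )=2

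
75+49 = 124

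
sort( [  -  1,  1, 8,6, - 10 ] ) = [- 10,  -  1,1,6,8]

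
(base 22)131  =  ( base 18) 1cb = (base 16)227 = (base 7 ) 1415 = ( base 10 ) 551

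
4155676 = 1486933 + 2668743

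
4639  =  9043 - 4404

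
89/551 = 89/551 = 0.16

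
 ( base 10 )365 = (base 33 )B2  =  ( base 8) 555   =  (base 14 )1C1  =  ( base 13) 221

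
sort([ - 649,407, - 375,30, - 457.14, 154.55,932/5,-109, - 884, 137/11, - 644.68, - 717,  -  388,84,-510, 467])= [ - 884,-717, - 649, - 644.68,-510,-457.14 ,-388,-375,-109, 137/11, 30 , 84, 154.55, 932/5, 407, 467]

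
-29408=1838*(- 16)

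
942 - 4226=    - 3284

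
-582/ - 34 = 17+2/17 = 17.12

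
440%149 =142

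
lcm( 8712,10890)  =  43560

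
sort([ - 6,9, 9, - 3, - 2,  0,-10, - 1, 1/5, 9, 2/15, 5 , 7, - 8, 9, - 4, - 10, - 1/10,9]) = [ - 10, - 10, - 8, - 6, - 4, - 3, - 2,  -  1 , - 1/10, 0, 2/15,  1/5, 5, 7, 9, 9,9, 9, 9 ] 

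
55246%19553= 16140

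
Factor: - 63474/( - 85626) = 3^(-1 )*67^( -1)*149^1 = 149/201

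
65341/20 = 65341/20 = 3267.05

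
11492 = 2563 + 8929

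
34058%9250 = 6308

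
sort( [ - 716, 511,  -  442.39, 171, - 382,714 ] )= [ - 716,  -  442.39, - 382,171,511,714] 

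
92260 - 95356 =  -3096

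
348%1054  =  348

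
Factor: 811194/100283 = 2^1*3^1*17^( - 2) *347^ ( - 1) *353^1 * 383^1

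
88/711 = 88/711 = 0.12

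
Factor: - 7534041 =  - 3^1*23^1*137^1 *797^1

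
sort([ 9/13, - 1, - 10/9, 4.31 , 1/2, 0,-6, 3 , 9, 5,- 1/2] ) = [ - 6, - 10/9,-1, - 1/2 , 0, 1/2,9/13,3, 4.31, 5, 9] 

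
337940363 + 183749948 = 521690311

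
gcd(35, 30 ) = 5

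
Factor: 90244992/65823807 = 30081664/21941269 = 2^7*7^( - 2)*197^( - 1 )*2273^( - 1)*235013^1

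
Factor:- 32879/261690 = - 49/390 = - 2^(- 1)*3^( - 1)*5^(-1)*7^2*13^(-1)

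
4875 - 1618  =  3257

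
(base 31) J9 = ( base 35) H3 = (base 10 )598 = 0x256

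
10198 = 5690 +4508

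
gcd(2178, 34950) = 6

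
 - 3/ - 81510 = 1/27170 = 0.00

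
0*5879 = 0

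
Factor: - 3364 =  - 2^2*29^2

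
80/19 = 4 + 4/19 = 4.21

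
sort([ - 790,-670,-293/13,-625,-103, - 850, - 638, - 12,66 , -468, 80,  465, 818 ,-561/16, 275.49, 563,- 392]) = [-850,- 790, - 670,-638, - 625, - 468, - 392, - 103,-561/16,-293/13, - 12 , 66, 80, 275.49, 465,563, 818 ] 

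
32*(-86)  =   - 2752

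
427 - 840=  -  413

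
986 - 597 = 389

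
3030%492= 78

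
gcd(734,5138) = 734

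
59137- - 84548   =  143685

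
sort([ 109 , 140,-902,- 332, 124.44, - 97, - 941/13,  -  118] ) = [ - 902,- 332, - 118 , - 97,-941/13,109,124.44,140]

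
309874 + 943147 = 1253021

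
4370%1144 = 938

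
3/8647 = 3/8647 =0.00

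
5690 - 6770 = - 1080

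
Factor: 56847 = 3^1*7^1*2707^1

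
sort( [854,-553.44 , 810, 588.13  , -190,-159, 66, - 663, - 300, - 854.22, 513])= [ - 854.22, - 663 , - 553.44, - 300, - 190, - 159, 66, 513, 588.13,810,854]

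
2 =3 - 1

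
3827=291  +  3536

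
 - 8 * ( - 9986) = 79888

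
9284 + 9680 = 18964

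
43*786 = 33798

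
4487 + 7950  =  12437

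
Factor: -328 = -2^3*41^1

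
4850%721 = 524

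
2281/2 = 2281/2 = 1140.50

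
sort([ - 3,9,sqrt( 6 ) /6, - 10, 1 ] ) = [ - 10, - 3, sqrt(6)/6,1,9] 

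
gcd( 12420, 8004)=276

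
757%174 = 61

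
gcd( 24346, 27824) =3478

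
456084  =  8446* 54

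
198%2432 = 198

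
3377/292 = 11 + 165/292 =11.57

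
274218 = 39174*7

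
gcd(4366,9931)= 1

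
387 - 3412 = -3025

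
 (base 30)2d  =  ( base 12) 61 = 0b1001001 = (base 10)73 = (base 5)243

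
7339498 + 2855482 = 10194980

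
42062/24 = 1752+ 7/12=1752.58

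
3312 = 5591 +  - 2279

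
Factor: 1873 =1873^1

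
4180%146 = 92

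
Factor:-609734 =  - 2^1*304867^1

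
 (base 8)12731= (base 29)6ip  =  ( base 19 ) F97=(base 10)5593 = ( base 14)2077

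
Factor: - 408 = -2^3 *3^1*17^1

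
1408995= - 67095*( - 21) 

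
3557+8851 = 12408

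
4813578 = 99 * 48622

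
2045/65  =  31 + 6/13 = 31.46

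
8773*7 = 61411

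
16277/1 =16277 = 16277.00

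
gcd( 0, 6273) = 6273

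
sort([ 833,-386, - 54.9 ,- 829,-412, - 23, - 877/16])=[-829,-412,-386, - 54.9,-877/16, - 23, 833 ]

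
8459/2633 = 8459/2633 = 3.21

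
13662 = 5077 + 8585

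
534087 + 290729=824816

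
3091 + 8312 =11403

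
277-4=273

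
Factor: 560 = 2^4*5^1 * 7^1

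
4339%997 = 351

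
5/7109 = 5/7109 = 0.00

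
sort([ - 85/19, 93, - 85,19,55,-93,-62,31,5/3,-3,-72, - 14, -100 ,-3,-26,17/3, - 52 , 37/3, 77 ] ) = [-100,  -  93, - 85,-72,- 62, - 52, - 26, - 14,-85/19, - 3, -3, 5/3,17/3,37/3,  19, 31,55 , 77 , 93]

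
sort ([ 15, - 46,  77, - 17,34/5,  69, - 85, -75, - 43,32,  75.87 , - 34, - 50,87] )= [ -85 , -75, - 50, - 46, -43,- 34,-17 , 34/5,15 , 32 , 69, 75.87,77,87] 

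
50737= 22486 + 28251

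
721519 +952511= 1674030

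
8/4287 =8/4287  =  0.00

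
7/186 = 7/186 = 0.04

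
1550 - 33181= - 31631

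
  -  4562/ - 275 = 16+162/275  =  16.59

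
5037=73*69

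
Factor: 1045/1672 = 5/8 = 2^( - 3) * 5^1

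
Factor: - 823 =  - 823^1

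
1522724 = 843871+678853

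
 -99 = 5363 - 5462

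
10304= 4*2576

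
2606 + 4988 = 7594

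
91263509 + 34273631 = 125537140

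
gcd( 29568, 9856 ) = 9856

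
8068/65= 8068/65 = 124.12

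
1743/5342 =1743/5342 = 0.33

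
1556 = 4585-3029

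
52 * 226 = 11752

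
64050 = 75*854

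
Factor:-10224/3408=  - 3 = - 3^1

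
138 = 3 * 46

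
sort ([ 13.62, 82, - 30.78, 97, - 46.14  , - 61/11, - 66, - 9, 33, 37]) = [ - 66, - 46.14, - 30.78, - 9 , - 61/11,13.62,33,37,  82,97] 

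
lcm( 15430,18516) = 92580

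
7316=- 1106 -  - 8422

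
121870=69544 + 52326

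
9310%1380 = 1030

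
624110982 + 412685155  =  1036796137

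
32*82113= 2627616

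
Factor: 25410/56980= 2^(-1 )*3^1*11^1*37^( - 1) = 33/74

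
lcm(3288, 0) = 0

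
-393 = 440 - 833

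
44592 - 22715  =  21877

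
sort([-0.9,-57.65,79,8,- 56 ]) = [ - 57.65, - 56,-0.9  ,  8, 79]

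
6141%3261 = 2880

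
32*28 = 896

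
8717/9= 8717/9 = 968.56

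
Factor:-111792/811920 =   -  137/995 = -5^( -1 )*137^1  *199^( - 1 ) 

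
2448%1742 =706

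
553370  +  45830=599200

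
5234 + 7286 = 12520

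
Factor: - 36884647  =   -137^1*269231^1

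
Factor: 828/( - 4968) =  - 2^( - 1)*3^(-1) = - 1/6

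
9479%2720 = 1319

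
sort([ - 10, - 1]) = [ - 10, - 1 ]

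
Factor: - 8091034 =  - 2^1*7^1*577931^1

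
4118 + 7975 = 12093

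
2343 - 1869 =474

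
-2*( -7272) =14544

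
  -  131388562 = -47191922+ - 84196640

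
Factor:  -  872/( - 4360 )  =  1/5= 5^(- 1) 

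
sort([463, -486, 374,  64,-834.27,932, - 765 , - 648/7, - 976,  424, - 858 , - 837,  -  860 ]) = [  -  976,  -  860 , - 858, -837, -834.27,  -  765, -486, - 648/7, 64,374,424, 463, 932]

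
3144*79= 248376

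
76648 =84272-7624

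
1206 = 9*134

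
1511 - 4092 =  - 2581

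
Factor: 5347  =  5347^1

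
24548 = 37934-13386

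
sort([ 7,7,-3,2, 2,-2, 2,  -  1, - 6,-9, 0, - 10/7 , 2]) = [ - 9,  -  6,- 3, - 2, - 10/7, - 1,  0, 2, 2,2, 2,7, 7]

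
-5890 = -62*95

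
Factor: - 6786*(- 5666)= 38449476 = 2^2 * 3^2*13^1*29^1*  2833^1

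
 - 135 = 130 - 265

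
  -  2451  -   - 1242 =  - 1209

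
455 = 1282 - 827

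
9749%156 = 77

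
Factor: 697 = 17^1* 41^1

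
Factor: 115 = 5^1 * 23^1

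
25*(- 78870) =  - 1971750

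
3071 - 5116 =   -  2045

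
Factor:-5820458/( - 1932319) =2^1*7^1*19^( - 1)*83^1*5009^1*101701^(  -  1)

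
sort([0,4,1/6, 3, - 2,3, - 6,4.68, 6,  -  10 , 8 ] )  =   [ - 10,-6, - 2,0, 1/6,3,3,4, 4.68,6 , 8]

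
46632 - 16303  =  30329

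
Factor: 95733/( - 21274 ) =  -2^ ( -1 )*3^2 = -9/2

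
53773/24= 2240 + 13/24 = 2240.54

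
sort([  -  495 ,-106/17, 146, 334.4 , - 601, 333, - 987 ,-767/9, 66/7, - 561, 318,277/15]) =[ - 987, - 601, - 561,-495 , - 767/9,-106/17, 66/7,277/15,146,318, 333,334.4] 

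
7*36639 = 256473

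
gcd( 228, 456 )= 228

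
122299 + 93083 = 215382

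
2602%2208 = 394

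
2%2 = 0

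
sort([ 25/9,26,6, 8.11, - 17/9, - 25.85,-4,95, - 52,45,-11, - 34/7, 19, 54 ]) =[ - 52,-25.85, - 11, - 34/7, - 4, - 17/9,25/9  ,  6,8.11, 19 , 26, 45,54,95 ]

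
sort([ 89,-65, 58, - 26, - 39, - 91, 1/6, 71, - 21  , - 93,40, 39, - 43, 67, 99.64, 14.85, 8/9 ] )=[ - 93, - 91,-65, - 43,-39, - 26,-21,1/6 , 8/9, 14.85,39, 40,58, 67, 71, 89, 99.64]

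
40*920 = 36800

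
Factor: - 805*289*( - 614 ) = 142844030=2^1*5^1*7^1*17^2*23^1*307^1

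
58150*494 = 28726100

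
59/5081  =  59/5081= 0.01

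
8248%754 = 708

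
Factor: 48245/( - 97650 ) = -2^( -1)*3^(-2 )*5^( - 1)*7^(-1 )*31^( - 1)*9649^1 =-9649/19530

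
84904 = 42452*2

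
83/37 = 2 + 9/37=2.24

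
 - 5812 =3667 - 9479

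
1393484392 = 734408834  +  659075558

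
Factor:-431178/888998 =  - 19599/40409 =- 3^1*17^(  -  1 )*47^1 * 139^1*2377^( - 1) 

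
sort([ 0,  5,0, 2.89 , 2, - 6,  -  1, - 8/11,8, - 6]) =[ - 6, - 6 , - 1,  -  8/11,0,0,2, 2.89, 5, 8]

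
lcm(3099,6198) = 6198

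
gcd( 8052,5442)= 6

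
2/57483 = 2/57483 = 0.00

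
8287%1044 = 979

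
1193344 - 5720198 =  -4526854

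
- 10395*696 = - 7234920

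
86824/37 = 86824/37 = 2346.59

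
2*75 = 150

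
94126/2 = 47063  =  47063.00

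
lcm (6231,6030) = 186930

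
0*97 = 0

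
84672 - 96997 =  - 12325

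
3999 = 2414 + 1585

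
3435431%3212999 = 222432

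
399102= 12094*33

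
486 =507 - 21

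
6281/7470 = 6281/7470 = 0.84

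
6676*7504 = 50096704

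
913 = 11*83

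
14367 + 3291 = 17658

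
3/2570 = 3/2570 = 0.00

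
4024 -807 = 3217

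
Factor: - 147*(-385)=56595 = 3^1*5^1 * 7^3* 11^1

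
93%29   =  6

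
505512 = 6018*84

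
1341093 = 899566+441527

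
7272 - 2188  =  5084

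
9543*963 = 9189909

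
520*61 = 31720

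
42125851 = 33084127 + 9041724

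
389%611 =389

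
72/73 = 72/73 = 0.99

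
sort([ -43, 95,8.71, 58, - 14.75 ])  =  [ - 43,-14.75,8.71, 58,95 ]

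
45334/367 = 45334/367 = 123.53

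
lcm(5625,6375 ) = 95625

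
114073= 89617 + 24456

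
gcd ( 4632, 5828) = 4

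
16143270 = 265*60918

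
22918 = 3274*7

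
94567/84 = 94567/84 = 1125.80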